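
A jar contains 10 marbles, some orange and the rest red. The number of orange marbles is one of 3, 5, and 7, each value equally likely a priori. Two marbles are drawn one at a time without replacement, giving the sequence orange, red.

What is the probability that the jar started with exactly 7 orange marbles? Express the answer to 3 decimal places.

0.313

The likelihood of the observed sequence under each hypothesis: P(data | r = 3) = (3/10)(7/9) = 7/30; P(data | r = 5) = (5/10)(5/9) = 5/18; P(data | r = 7) = (7/10)(3/9) = 7/30.
Multiplying each by its prior: 1/3 · 7/30 = 7/90, 1/3 · 5/18 = 5/54, 1/3 · 7/30 = 7/90; these sum to 67/270.
Therefore the posterior P(r = 7 | data) = (7/90) / (67/270) = 21/67.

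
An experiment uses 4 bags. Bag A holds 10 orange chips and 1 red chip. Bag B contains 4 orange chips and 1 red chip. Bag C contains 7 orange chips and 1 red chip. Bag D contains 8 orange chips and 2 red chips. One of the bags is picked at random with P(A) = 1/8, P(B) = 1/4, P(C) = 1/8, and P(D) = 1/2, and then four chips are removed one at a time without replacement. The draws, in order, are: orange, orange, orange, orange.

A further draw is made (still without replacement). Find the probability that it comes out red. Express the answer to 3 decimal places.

0.370

The likelihood of the observed sequence under each hypothesis: P(data | bag A) = (10/11)(9/10)(8/9)(7/8) = 0.63636; P(data | bag B) = (4/5)(3/4)(2/3)(1/2) = 0.2; P(data | bag C) = (7/8)(6/7)(5/6)(4/5) = 0.5; P(data | bag D) = (8/10)(7/9)(6/8)(5/7) = 0.33333.
Weighting by the prior gives 1/8 · 0.63636 = 0.079545, 1/4 · 0.2 = 0.05, 1/8 · 0.5 = 0.0625, 1/2 · 0.33333 = 0.16667; with total 0.35871.
Normalising, the posterior is P(bag A | data) = 0.22175, P(bag B | data) = 0.13939, P(bag C | data) = 0.17423, P(bag D | data) = 0.46463.
So P(red next | data) = Σ P(red next | H) P(H | data) = (1/7)(0.22175) + (1)(0.13939) + (1/4)(0.17423) + (1/3)(0.46463) = 0.3695.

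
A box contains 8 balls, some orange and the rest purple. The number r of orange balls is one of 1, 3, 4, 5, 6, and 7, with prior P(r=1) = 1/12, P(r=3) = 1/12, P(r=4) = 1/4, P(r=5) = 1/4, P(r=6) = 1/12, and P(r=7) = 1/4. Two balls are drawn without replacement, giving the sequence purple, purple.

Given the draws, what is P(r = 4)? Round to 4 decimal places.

For each hypothesis, P(data | H) works out to: P(data | r = 1) = (7/8)(6/7) = 3/4; P(data | r = 3) = (5/8)(4/7) = 5/14; P(data | r = 4) = (4/8)(3/7) = 3/14; P(data | r = 5) = (3/8)(2/7) = 3/28; P(data | r = 6) = (2/8)(1/7) = 1/28; P(data | r = 7) = (1/8)(0/7) = 0.
The prior-weighted likelihoods are 1/12 · 3/4 = 1/16, 1/12 · 5/14 = 5/168, 1/4 · 3/14 = 3/56, 1/4 · 3/28 = 3/112, 1/12 · 1/28 = 1/336, 1/4 · 0 = 0; with total 59/336.
So P(r = 4 | data) = (3/56) / (59/336) = 18/59.

0.3051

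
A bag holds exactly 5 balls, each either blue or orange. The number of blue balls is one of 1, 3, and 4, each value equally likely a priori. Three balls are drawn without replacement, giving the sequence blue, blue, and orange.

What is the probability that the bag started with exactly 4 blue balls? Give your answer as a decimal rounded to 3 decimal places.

The likelihood of the observed sequence under each hypothesis: P(data | r = 1) = (1/5)(0/4) = 0; P(data | r = 3) = (3/5)(2/4)(2/3) = 1/5; P(data | r = 4) = (4/5)(3/4)(1/3) = 1/5.
Multiplying each by its prior: 1/3 · 0 = 0, 1/3 · 1/5 = 1/15, 1/3 · 1/5 = 1/15; summing to 2/15.
Therefore the posterior P(r = 4 | data) = (1/15) / (2/15) = 1/2.

0.500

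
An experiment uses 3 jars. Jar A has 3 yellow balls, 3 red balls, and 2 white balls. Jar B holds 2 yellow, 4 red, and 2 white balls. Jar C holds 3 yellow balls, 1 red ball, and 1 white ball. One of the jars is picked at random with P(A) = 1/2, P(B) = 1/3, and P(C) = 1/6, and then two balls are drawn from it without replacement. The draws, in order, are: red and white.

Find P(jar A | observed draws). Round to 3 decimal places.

For each hypothesis, P(data | H) works out to: P(data | jar A) = (3/8)(2/7) = 3/28; P(data | jar B) = (4/8)(2/7) = 1/7; P(data | jar C) = (1/5)(1/4) = 1/20.
Weighting by the prior gives 1/2 · 3/28 = 3/56, 1/3 · 1/7 = 1/21, 1/6 · 1/20 = 1/120; summing to 23/210.
Hence P(jar A | data) = (3/56) / (23/210) = 45/92.

0.489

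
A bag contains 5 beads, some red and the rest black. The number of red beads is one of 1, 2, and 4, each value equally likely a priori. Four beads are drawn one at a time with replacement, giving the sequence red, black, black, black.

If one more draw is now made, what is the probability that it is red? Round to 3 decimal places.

0.308

For each hypothesis, P(data | H) works out to: P(data | r = 1) = (1/5)(4/5)(4/5)(4/5) = 0.1024; P(data | r = 2) = (2/5)(3/5)(3/5)(3/5) = 0.0864; P(data | r = 4) = (4/5)(1/5)(1/5)(1/5) = 0.0064.
Multiplying each by its prior: 1/3 · 0.1024 = 0.034133, 1/3 · 0.0864 = 0.0288, 1/3 · 0.0064 = 0.0021333; with total 0.065067.
The posterior is then P(r = 1 | data) = 0.52459, P(r = 2 | data) = 0.44262, P(r = 4 | data) = 0.032787.
Averaging over the posterior, P(red next | data) = (1/5)(0.52459) + (2/5)(0.44262) + (4/5)(0.032787) = 0.3082.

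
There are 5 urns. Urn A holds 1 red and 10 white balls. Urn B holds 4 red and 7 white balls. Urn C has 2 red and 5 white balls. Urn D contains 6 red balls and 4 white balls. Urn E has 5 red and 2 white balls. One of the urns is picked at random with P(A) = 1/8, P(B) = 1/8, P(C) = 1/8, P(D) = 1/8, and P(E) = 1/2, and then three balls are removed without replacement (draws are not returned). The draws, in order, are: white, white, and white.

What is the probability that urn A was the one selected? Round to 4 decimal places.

0.5779

Compute the likelihood of the observed sequence for each case: P(data | urn A) = (10/11)(9/10)(8/9) = 0.72727; P(data | urn B) = (7/11)(6/10)(5/9) = 0.21212; P(data | urn C) = (5/7)(4/6)(3/5) = 0.28571; P(data | urn D) = (4/10)(3/9)(2/8) = 0.033333; P(data | urn E) = (2/7)(1/6)(0/5) = 0.
The prior-weighted likelihoods are 1/8 · 0.72727 = 0.090909, 1/8 · 0.21212 = 0.026515, 1/8 · 0.28571 = 0.035714, 1/8 · 0.033333 = 0.0041667, 1/2 · 0 = 0; summing to 0.15731.
Therefore the posterior P(urn A | data) = (0.090909) / (0.15731) = 0.57792.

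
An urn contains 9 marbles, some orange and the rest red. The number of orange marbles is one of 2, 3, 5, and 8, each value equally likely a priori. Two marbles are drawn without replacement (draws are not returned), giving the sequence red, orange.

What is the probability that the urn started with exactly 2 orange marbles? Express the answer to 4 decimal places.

Under each hypothesis, the probability of the observed sequence is: P(data | r = 2) = (7/9)(2/8) = 7/36; P(data | r = 3) = (6/9)(3/8) = 1/4; P(data | r = 5) = (4/9)(5/8) = 5/18; P(data | r = 8) = (1/9)(8/8) = 1/9.
Weighting by the prior gives 1/4 · 7/36 = 7/144, 1/4 · 1/4 = 1/16, 1/4 · 5/18 = 5/72, 1/4 · 1/9 = 1/36; these sum to 5/24.
By Bayes' rule, P(r = 2 | data) = (7/144) / (5/24) = 7/30.

0.2333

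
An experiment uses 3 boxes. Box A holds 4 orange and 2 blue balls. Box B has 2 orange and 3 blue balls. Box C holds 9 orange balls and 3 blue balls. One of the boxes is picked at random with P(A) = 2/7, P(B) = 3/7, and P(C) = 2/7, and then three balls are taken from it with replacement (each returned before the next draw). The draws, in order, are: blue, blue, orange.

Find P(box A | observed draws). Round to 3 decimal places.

The likelihood of the observed sequence under each hypothesis: P(data | box A) = (2/6)(2/6)(4/6) = 0.074074; P(data | box B) = (3/5)(3/5)(2/5) = 0.144; P(data | box C) = (3/12)(3/12)(9/12) = 0.046875.
The prior-weighted likelihoods are 2/7 · 0.074074 = 0.021164, 3/7 · 0.144 = 0.061714, 2/7 · 0.046875 = 0.013393; with total 0.096271.
Hence P(box A | data) = (0.021164) / (0.096271) = 0.21984.

0.220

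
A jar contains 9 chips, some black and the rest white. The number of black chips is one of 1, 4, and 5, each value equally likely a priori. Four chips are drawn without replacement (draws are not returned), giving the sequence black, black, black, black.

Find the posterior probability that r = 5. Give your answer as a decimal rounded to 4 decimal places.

0.8333

For each hypothesis, P(data | H) works out to: P(data | r = 1) = (1/9)(0/8) = 0; P(data | r = 4) = (4/9)(3/8)(2/7)(1/6) = 1/126; P(data | r = 5) = (5/9)(4/8)(3/7)(2/6) = 5/126.
Weighting by the prior gives 1/3 · 0 = 0, 1/3 · 1/126 = 1/378, 1/3 · 5/126 = 5/378; summing to 1/63.
Hence P(r = 5 | data) = (5/378) / (1/63) = 5/6.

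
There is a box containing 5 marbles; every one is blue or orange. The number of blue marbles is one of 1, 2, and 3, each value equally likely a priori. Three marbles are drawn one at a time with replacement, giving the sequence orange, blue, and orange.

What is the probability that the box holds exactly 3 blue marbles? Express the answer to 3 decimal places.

0.261

Compute the likelihood of the observed sequence for each case: P(data | r = 1) = (4/5)(1/5)(4/5) = 16/125; P(data | r = 2) = (3/5)(2/5)(3/5) = 18/125; P(data | r = 3) = (2/5)(3/5)(2/5) = 12/125.
Multiplying each by its prior: 1/3 · 16/125 = 16/375, 1/3 · 18/125 = 6/125, 1/3 · 12/125 = 4/125; these sum to 46/375.
Hence P(r = 3 | data) = (4/125) / (46/375) = 6/23.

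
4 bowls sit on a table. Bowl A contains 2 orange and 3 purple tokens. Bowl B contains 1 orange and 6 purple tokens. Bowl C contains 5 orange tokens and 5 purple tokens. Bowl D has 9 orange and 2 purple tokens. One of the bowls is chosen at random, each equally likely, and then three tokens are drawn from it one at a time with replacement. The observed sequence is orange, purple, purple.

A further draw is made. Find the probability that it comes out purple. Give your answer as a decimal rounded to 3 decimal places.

0.608

The likelihood of the observed sequence under each hypothesis: P(data | bowl A) = (2/5)(3/5)(3/5) = 0.144; P(data | bowl B) = (1/7)(6/7)(6/7) = 0.10496; P(data | bowl C) = (5/10)(5/10)(5/10) = 0.125; P(data | bowl D) = (9/11)(2/11)(2/11) = 0.027047.
The prior-weighted likelihoods are 1/4 · 0.144 = 0.036, 1/4 · 0.10496 = 0.026239, 1/4 · 0.125 = 0.03125, 1/4 · 0.027047 = 0.0067618; with total 0.10025.
The posterior is then P(bowl A | data) = 0.3591, P(bowl B | data) = 0.26173, P(bowl C | data) = 0.31172, P(bowl D | data) = 0.067449.
Averaging over the posterior, P(purple next | data) = (3/5)(0.3591) + (6/7)(0.26173) + (1/2)(0.31172) + (2/11)(0.067449) = 0.60793.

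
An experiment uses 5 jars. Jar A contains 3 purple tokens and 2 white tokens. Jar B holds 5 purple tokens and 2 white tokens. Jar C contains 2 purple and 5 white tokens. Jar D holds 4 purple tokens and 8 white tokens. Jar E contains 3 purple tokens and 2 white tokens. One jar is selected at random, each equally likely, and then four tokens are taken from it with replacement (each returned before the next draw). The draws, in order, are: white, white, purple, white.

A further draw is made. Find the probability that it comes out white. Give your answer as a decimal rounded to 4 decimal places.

For each hypothesis, P(data | H) works out to: P(data | jar A) = (2/5)(2/5)(3/5)(2/5) = 0.0384; P(data | jar B) = (2/7)(2/7)(5/7)(2/7) = 0.01666; P(data | jar C) = (5/7)(5/7)(2/7)(5/7) = 0.10412; P(data | jar D) = (8/12)(8/12)(4/12)(8/12) = 0.098765; P(data | jar E) = (2/5)(2/5)(3/5)(2/5) = 0.0384.
Multiplying each by its prior: 1/5 · 0.0384 = 0.00768, 1/5 · 0.01666 = 0.0033319, 1/5 · 0.10412 = 0.020825, 1/5 · 0.098765 = 0.019753, 1/5 · 0.0384 = 0.00768; summing to 0.05927.
Dividing through by the total gives posterior P(jar A | data) = 0.12958, P(jar B | data) = 0.056217, P(jar C | data) = 0.35135, P(jar D | data) = 0.33327, P(jar E | data) = 0.12958.
Averaging over the posterior, P(white next | data) = (2/5)(0.12958) + (2/7)(0.056217) + (5/7)(0.35135) + (2/3)(0.33327) + (2/5)(0.12958) = 0.59287.

0.5929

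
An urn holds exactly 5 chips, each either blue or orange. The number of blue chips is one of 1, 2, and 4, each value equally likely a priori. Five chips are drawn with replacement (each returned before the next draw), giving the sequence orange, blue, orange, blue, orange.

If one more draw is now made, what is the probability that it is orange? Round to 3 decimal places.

0.634

The likelihood of the observed sequence under each hypothesis: P(data | r = 1) = (4/5)(1/5)(4/5)(1/5)(4/5) = 0.02048; P(data | r = 2) = (3/5)(2/5)(3/5)(2/5)(3/5) = 0.03456; P(data | r = 4) = (1/5)(4/5)(1/5)(4/5)(1/5) = 0.00512.
Weighting by the prior gives 1/3 · 0.02048 = 0.0068267, 1/3 · 0.03456 = 0.01152, 1/3 · 0.00512 = 0.0017067; summing to 0.020053.
Normalising, the posterior is P(r = 1 | data) = 0.34043, P(r = 2 | data) = 0.57447, P(r = 4 | data) = 0.085106.
Averaging over the posterior, P(orange next | data) = (4/5)(0.34043) + (3/5)(0.57447) + (1/5)(0.085106) = 0.63404.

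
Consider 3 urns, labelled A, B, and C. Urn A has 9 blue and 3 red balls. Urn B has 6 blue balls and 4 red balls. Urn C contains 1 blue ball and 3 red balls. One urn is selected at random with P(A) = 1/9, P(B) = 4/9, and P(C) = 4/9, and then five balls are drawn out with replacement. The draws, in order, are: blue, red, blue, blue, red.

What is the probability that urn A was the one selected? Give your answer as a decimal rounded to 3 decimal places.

The likelihood of the observed sequence under each hypothesis: P(data | urn A) = (9/12)(3/12)(9/12)(9/12)(3/12) = 0.026367; P(data | urn B) = (6/10)(4/10)(6/10)(6/10)(4/10) = 0.03456; P(data | urn C) = (1/4)(3/4)(1/4)(1/4)(3/4) = 0.0087891.
The prior-weighted likelihoods are 1/9 · 0.026367 = 0.0029297, 4/9 · 0.03456 = 0.01536, 4/9 · 0.0087891 = 0.0039062; with total 0.022196.
So P(urn A | data) = (0.0029297) / (0.022196) = 0.13199.

0.132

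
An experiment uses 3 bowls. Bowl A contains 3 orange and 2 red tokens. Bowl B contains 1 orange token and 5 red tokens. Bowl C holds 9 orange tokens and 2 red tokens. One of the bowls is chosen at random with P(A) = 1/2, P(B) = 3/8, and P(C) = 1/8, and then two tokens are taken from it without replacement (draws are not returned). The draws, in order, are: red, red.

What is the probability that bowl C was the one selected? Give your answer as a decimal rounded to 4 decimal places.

The likelihood of the observed sequence under each hypothesis: P(data | bowl A) = (2/5)(1/4) = 1/10; P(data | bowl B) = (5/6)(4/5) = 2/3; P(data | bowl C) = (2/11)(1/10) = 1/55.
The prior-weighted likelihoods are 1/2 · 1/10 = 1/20, 3/8 · 2/3 = 1/4, 1/8 · 1/55 = 1/440; summing to 133/440.
So P(bowl C | data) = (1/440) / (133/440) = 1/133.

0.0075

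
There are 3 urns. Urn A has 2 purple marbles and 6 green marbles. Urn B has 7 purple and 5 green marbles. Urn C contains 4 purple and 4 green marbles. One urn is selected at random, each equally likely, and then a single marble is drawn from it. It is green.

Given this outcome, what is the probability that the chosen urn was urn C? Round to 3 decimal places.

0.300

For each hypothesis, P(data | H) works out to: P(data | urn A) = (6/8) = 3/4; P(data | urn B) = (5/12) = 5/12; P(data | urn C) = (4/8) = 1/2.
The prior-weighted likelihoods are 1/3 · 3/4 = 1/4, 1/3 · 5/12 = 5/36, 1/3 · 1/2 = 1/6; summing to 5/9.
Therefore the posterior P(urn C | data) = (1/6) / (5/9) = 3/10.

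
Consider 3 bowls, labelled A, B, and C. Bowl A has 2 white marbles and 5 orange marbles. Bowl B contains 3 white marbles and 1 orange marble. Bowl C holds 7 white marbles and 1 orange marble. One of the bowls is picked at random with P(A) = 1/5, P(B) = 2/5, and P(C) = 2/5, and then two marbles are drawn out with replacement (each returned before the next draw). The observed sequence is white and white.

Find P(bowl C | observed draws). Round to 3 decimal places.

0.559

Compute the likelihood of the observed sequence for each case: P(data | bowl A) = (2/7)(2/7) = 0.081633; P(data | bowl B) = (3/4)(3/4) = 0.5625; P(data | bowl C) = (7/8)(7/8) = 0.76562.
Weighting by the prior gives 1/5 · 0.081633 = 0.016327, 2/5 · 0.5625 = 0.225, 2/5 · 0.76562 = 0.30625; summing to 0.54758.
Hence P(bowl C | data) = (0.30625) / (0.54758) = 0.55928.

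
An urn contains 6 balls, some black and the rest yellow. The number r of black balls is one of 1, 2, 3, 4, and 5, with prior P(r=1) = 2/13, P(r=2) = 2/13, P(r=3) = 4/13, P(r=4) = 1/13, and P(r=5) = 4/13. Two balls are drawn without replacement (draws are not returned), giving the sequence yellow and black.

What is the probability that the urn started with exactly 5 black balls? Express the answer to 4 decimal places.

0.2222

Compute the likelihood of the observed sequence for each case: P(data | r = 1) = (5/6)(1/5) = 1/6; P(data | r = 2) = (4/6)(2/5) = 4/15; P(data | r = 3) = (3/6)(3/5) = 3/10; P(data | r = 4) = (2/6)(4/5) = 4/15; P(data | r = 5) = (1/6)(5/5) = 1/6.
Multiplying each by its prior: 2/13 · 1/6 = 1/39, 2/13 · 4/15 = 8/195, 4/13 · 3/10 = 6/65, 1/13 · 4/15 = 4/195, 4/13 · 1/6 = 2/39; with total 3/13.
So P(r = 5 | data) = (2/39) / (3/13) = 2/9.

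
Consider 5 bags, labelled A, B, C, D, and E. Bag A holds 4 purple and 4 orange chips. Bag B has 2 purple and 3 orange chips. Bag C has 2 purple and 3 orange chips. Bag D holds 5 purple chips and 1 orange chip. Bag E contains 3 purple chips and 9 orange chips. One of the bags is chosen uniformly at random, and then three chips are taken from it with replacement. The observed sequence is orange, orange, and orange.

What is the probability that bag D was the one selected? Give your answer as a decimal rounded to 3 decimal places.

0.005

Under each hypothesis, the probability of the observed sequence is: P(data | bag A) = (4/8)(4/8)(4/8) = 0.125; P(data | bag B) = (3/5)(3/5)(3/5) = 0.216; P(data | bag C) = (3/5)(3/5)(3/5) = 0.216; P(data | bag D) = (1/6)(1/6)(1/6) = 0.0046296; P(data | bag E) = (9/12)(9/12)(9/12) = 0.42188.
Multiplying each by its prior: 1/5 · 0.125 = 0.025, 1/5 · 0.216 = 0.0432, 1/5 · 0.216 = 0.0432, 1/5 · 0.0046296 = 0.00092593, 1/5 · 0.42188 = 0.084375; with total 0.1967.
By Bayes' rule, P(bag D | data) = (0.00092593) / (0.1967) = 0.0047073.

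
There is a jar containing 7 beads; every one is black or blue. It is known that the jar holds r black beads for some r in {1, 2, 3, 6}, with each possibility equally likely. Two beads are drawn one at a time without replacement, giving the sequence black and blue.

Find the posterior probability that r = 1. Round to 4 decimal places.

0.1765

Compute the likelihood of the observed sequence for each case: P(data | r = 1) = (1/7)(6/6) = 1/7; P(data | r = 2) = (2/7)(5/6) = 5/21; P(data | r = 3) = (3/7)(4/6) = 2/7; P(data | r = 6) = (6/7)(1/6) = 1/7.
Weighting by the prior gives 1/4 · 1/7 = 1/28, 1/4 · 5/21 = 5/84, 1/4 · 2/7 = 1/14, 1/4 · 1/7 = 1/28; these sum to 17/84.
By Bayes' rule, P(r = 1 | data) = (1/28) / (17/84) = 3/17.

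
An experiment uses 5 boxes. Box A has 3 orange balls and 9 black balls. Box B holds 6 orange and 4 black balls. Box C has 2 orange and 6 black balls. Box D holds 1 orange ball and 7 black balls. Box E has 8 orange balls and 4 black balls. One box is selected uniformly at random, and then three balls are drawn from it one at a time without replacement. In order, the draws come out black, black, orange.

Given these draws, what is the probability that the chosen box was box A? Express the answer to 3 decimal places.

For each hypothesis, P(data | H) works out to: P(data | box A) = (9/12)(8/11)(3/10) = 0.16364; P(data | box B) = (4/10)(3/9)(6/8) = 0.1; P(data | box C) = (6/8)(5/7)(2/6) = 0.17857; P(data | box D) = (7/8)(6/7)(1/6) = 0.125; P(data | box E) = (4/12)(3/11)(8/10) = 0.072727.
Weighting by the prior gives 1/5 · 0.16364 = 0.032727, 1/5 · 0.1 = 0.02, 1/5 · 0.17857 = 0.035714, 1/5 · 0.125 = 0.025, 1/5 · 0.072727 = 0.014545; these sum to 0.12799.
Therefore the posterior P(box A | data) = (0.032727) / (0.12799) = 0.25571.

0.256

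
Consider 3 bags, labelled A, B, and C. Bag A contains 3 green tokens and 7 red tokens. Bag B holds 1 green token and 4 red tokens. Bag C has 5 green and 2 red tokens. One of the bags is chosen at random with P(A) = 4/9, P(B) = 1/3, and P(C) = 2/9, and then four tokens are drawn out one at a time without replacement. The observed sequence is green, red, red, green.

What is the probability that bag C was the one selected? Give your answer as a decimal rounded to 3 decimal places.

For each hypothesis, P(data | H) works out to: P(data | bag A) = (3/10)(7/9)(6/8)(2/7) = 1/20; P(data | bag B) = (1/5)(4/4)(3/3)(0/2) = 0; P(data | bag C) = (5/7)(2/6)(1/5)(4/4) = 1/21.
Weighting by the prior gives 4/9 · 1/20 = 1/45, 1/3 · 0 = 0, 2/9 · 1/21 = 2/189; with total 31/945.
Hence P(bag C | data) = (2/189) / (31/945) = 10/31.

0.323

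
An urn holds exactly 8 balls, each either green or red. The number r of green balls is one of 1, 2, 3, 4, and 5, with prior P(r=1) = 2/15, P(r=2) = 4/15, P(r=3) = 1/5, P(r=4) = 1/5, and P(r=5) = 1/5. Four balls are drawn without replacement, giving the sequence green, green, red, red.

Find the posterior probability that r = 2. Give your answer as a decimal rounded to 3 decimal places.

0.172

Under each hypothesis, the probability of the observed sequence is: P(data | r = 1) = (1/8)(0/7) = 0; P(data | r = 2) = (2/8)(1/7)(6/6)(5/5) = 1/28; P(data | r = 3) = (3/8)(2/7)(5/6)(4/5) = 1/14; P(data | r = 4) = (4/8)(3/7)(4/6)(3/5) = 3/35; P(data | r = 5) = (5/8)(4/7)(3/6)(2/5) = 1/14.
Weighting by the prior gives 2/15 · 0 = 0, 4/15 · 1/28 = 1/105, 1/5 · 1/14 = 1/70, 1/5 · 3/35 = 3/175, 1/5 · 1/14 = 1/70; summing to 29/525.
By Bayes' rule, P(r = 2 | data) = (1/105) / (29/525) = 5/29.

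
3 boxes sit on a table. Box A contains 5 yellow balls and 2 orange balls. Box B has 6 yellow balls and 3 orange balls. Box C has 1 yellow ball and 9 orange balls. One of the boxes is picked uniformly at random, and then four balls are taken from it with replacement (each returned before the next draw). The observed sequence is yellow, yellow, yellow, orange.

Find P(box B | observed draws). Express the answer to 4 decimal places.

0.4846

Compute the likelihood of the observed sequence for each case: P(data | box A) = (5/7)(5/7)(5/7)(2/7) = 0.10412; P(data | box B) = (6/9)(6/9)(6/9)(3/9) = 0.098765; P(data | box C) = (1/10)(1/10)(1/10)(9/10) = 0.0009.
Weighting by the prior gives 1/3 · 0.10412 = 0.034708, 1/3 · 0.098765 = 0.032922, 1/3 · 0.0009 = 0.0003; with total 0.06793.
By Bayes' rule, P(box B | data) = (0.032922) / (0.06793) = 0.48465.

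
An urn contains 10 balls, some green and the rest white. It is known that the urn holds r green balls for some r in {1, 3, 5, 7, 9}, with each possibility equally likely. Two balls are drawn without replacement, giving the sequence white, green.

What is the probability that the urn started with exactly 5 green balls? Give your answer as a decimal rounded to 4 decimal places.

0.2941

Under each hypothesis, the probability of the observed sequence is: P(data | r = 1) = (9/10)(1/9) = 1/10; P(data | r = 3) = (7/10)(3/9) = 7/30; P(data | r = 5) = (5/10)(5/9) = 5/18; P(data | r = 7) = (3/10)(7/9) = 7/30; P(data | r = 9) = (1/10)(9/9) = 1/10.
Weighting by the prior gives 1/5 · 1/10 = 1/50, 1/5 · 7/30 = 7/150, 1/5 · 5/18 = 1/18, 1/5 · 7/30 = 7/150, 1/5 · 1/10 = 1/50; these sum to 17/90.
So P(r = 5 | data) = (1/18) / (17/90) = 5/17.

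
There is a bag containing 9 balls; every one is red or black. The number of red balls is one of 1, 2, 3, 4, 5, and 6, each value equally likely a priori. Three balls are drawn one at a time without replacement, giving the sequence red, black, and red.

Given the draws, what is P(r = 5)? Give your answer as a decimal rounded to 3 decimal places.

The likelihood of the observed sequence under each hypothesis: P(data | r = 1) = (1/9)(8/8)(0/7) = 0; P(data | r = 2) = (2/9)(7/8)(1/7) = 1/36; P(data | r = 3) = (3/9)(6/8)(2/7) = 1/14; P(data | r = 4) = (4/9)(5/8)(3/7) = 5/42; P(data | r = 5) = (5/9)(4/8)(4/7) = 10/63; P(data | r = 6) = (6/9)(3/8)(5/7) = 5/28.
Weighting by the prior gives 1/6 · 0 = 0, 1/6 · 1/36 = 1/216, 1/6 · 1/14 = 1/84, 1/6 · 5/42 = 5/252, 1/6 · 10/63 = 5/189, 1/6 · 5/28 = 5/168; these sum to 5/54.
By Bayes' rule, P(r = 5 | data) = (5/189) / (5/54) = 2/7.

0.286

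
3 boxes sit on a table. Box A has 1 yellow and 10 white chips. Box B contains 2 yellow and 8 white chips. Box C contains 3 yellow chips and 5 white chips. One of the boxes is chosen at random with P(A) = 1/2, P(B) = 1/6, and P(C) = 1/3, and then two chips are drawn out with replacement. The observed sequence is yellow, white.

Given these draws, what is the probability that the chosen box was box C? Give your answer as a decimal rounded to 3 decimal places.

The likelihood of the observed sequence under each hypothesis: P(data | box A) = (1/11)(10/11) = 0.082645; P(data | box B) = (2/10)(8/10) = 0.16; P(data | box C) = (3/8)(5/8) = 0.23438.
The prior-weighted likelihoods are 1/2 · 0.082645 = 0.041322, 1/6 · 0.16 = 0.026667, 1/3 · 0.23438 = 0.078125; these sum to 0.14611.
By Bayes' rule, P(box C | data) = (0.078125) / (0.14611) = 0.53469.

0.535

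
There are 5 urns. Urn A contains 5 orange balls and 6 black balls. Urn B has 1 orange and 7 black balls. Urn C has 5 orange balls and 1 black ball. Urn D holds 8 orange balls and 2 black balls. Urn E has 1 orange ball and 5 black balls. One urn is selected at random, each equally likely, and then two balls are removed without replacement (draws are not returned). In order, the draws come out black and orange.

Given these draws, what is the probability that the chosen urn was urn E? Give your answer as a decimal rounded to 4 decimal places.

Under each hypothesis, the probability of the observed sequence is: P(data | urn A) = (6/11)(5/10) = 0.27273; P(data | urn B) = (7/8)(1/7) = 0.125; P(data | urn C) = (1/6)(5/5) = 0.16667; P(data | urn D) = (2/10)(8/9) = 0.17778; P(data | urn E) = (5/6)(1/5) = 0.16667.
Multiplying each by its prior: 1/5 · 0.27273 = 0.054545, 1/5 · 0.125 = 0.025, 1/5 · 0.16667 = 0.033333, 1/5 · 0.17778 = 0.035556, 1/5 · 0.16667 = 0.033333; these sum to 0.18177.
By Bayes' rule, P(urn E | data) = (0.033333) / (0.18177) = 0.18338.

0.1834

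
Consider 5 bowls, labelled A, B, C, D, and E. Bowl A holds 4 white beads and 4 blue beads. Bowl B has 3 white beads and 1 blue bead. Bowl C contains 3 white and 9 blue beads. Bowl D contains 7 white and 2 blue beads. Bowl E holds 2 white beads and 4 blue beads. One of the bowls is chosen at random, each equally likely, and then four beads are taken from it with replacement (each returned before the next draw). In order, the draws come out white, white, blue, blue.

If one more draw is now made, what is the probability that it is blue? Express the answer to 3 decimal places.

Under each hypothesis, the probability of the observed sequence is: P(data | bowl A) = (4/8)(4/8)(4/8)(4/8) = 0.0625; P(data | bowl B) = (3/4)(3/4)(1/4)(1/4) = 0.035156; P(data | bowl C) = (3/12)(3/12)(9/12)(9/12) = 0.035156; P(data | bowl D) = (7/9)(7/9)(2/9)(2/9) = 0.029873; P(data | bowl E) = (2/6)(2/6)(4/6)(4/6) = 0.049383.
Multiplying each by its prior: 1/5 · 0.0625 = 0.0125, 1/5 · 0.035156 = 0.0070313, 1/5 · 0.035156 = 0.0070313, 1/5 · 0.029873 = 0.0059747, 1/5 · 0.049383 = 0.0098765; with total 0.042414.
The posterior is then P(bowl A | data) = 0.29472, P(bowl B | data) = 0.16578, P(bowl C | data) = 0.16578, P(bowl D | data) = 0.14087, P(bowl E | data) = 0.23286.
So P(blue next | data) = Σ P(blue next | H) P(H | data) = (1/2)(0.29472) + (1/4)(0.16578) + (3/4)(0.16578) + (2/9)(0.14087) + (2/3)(0.23286) = 0.49968.

0.500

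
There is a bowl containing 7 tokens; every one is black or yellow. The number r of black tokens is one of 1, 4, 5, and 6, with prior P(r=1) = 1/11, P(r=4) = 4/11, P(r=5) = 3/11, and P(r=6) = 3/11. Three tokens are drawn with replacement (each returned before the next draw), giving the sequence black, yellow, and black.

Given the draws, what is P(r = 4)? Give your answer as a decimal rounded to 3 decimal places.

0.421

Compute the likelihood of the observed sequence for each case: P(data | r = 1) = (1/7)(6/7)(1/7) = 0.017493; P(data | r = 4) = (4/7)(3/7)(4/7) = 0.13994; P(data | r = 5) = (5/7)(2/7)(5/7) = 0.14577; P(data | r = 6) = (6/7)(1/7)(6/7) = 0.10496.
The prior-weighted likelihoods are 1/11 · 0.017493 = 0.0015902, 4/11 · 0.13994 = 0.050888, 3/11 · 0.14577 = 0.039756, 3/11 · 0.10496 = 0.028624; these sum to 0.12086.
By Bayes' rule, P(r = 4 | data) = (0.050888) / (0.12086) = 0.42105.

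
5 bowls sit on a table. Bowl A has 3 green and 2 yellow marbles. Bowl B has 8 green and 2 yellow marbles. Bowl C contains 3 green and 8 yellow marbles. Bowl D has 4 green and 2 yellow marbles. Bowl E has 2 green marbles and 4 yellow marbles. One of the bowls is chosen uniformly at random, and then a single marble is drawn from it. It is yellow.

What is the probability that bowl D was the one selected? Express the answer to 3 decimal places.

For each hypothesis, P(data | H) works out to: P(data | bowl A) = (2/5) = 2/5; P(data | bowl B) = (2/10) = 1/5; P(data | bowl C) = (8/11) = 8/11; P(data | bowl D) = (2/6) = 1/3; P(data | bowl E) = (4/6) = 2/3.
Multiplying each by its prior: 1/5 · 2/5 = 2/25, 1/5 · 1/5 = 1/25, 1/5 · 8/11 = 8/55, 1/5 · 1/3 = 1/15, 1/5 · 2/3 = 2/15; summing to 128/275.
By Bayes' rule, P(bowl D | data) = (1/15) / (128/275) = 55/384.

0.143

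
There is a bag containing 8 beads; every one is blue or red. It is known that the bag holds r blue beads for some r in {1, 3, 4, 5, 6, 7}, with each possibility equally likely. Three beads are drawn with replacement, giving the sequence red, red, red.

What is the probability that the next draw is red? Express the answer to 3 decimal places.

The likelihood of the observed sequence under each hypothesis: P(data | r = 1) = (7/8)(7/8)(7/8) = 0.66992; P(data | r = 3) = (5/8)(5/8)(5/8) = 0.24414; P(data | r = 4) = (4/8)(4/8)(4/8) = 0.125; P(data | r = 5) = (3/8)(3/8)(3/8) = 0.052734; P(data | r = 6) = (2/8)(2/8)(2/8) = 0.015625; P(data | r = 7) = (1/8)(1/8)(1/8) = 0.0019531.
Multiplying each by its prior: 1/6 · 0.66992 = 0.11165, 1/6 · 0.24414 = 0.04069, 1/6 · 0.125 = 0.020833, 1/6 · 0.052734 = 0.0087891, 1/6 · 0.015625 = 0.0026042, 1/6 · 0.0019531 = 0.00032552; these sum to 0.1849.
Normalising, the posterior is P(r = 1 | data) = 0.60387, P(r = 3 | data) = 0.22007, P(r = 4 | data) = 0.11268, P(r = 5 | data) = 0.047535, P(r = 6 | data) = 0.014085, P(r = 7 | data) = 0.0017606.
So P(red next | data) = Σ P(red next | H) P(H | data) = (7/8)(0.60387) + (5/8)(0.22007) + (1/2)(0.11268) + (3/8)(0.047535) + (1/4)(0.014085) + (1/8)(0.0017606) = 0.74384.

0.744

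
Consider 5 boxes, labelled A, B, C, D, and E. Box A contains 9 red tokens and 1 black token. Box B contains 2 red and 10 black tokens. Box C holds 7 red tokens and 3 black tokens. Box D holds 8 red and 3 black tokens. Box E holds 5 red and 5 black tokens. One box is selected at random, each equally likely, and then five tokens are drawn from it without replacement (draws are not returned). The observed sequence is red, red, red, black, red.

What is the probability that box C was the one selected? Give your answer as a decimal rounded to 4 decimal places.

For each hypothesis, P(data | H) works out to: P(data | box A) = (9/10)(8/9)(7/8)(1/7)(6/6) = 0.1; P(data | box B) = (2/12)(1/11)(0/10) = 0; P(data | box C) = (7/10)(6/9)(5/8)(3/7)(4/6) = 0.083333; P(data | box D) = (8/11)(7/10)(6/9)(3/8)(5/7) = 0.090909; P(data | box E) = (5/10)(4/9)(3/8)(5/7)(2/6) = 0.019841.
Multiplying each by its prior: 1/5 · 0.1 = 0.02, 1/5 · 0 = 0, 1/5 · 0.083333 = 0.016667, 1/5 · 0.090909 = 0.018182, 1/5 · 0.019841 = 0.0039683; with total 0.058817.
By Bayes' rule, P(box C | data) = (0.016667) / (0.058817) = 0.28337.

0.2834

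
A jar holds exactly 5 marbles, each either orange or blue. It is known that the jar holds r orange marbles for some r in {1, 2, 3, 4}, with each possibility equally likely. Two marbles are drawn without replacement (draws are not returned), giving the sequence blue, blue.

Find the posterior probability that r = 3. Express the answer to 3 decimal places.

0.100

The likelihood of the observed sequence under each hypothesis: P(data | r = 1) = (4/5)(3/4) = 3/5; P(data | r = 2) = (3/5)(2/4) = 3/10; P(data | r = 3) = (2/5)(1/4) = 1/10; P(data | r = 4) = (1/5)(0/4) = 0.
The prior-weighted likelihoods are 1/4 · 3/5 = 3/20, 1/4 · 3/10 = 3/40, 1/4 · 1/10 = 1/40, 1/4 · 0 = 0; with total 1/4.
Therefore the posterior P(r = 3 | data) = (1/40) / (1/4) = 1/10.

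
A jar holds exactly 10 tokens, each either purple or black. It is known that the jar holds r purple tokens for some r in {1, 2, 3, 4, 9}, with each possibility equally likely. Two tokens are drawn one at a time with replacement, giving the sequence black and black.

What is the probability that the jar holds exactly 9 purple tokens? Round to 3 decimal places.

The likelihood of the observed sequence under each hypothesis: P(data | r = 1) = (9/10)(9/10) = 81/100; P(data | r = 2) = (8/10)(8/10) = 16/25; P(data | r = 3) = (7/10)(7/10) = 49/100; P(data | r = 4) = (6/10)(6/10) = 9/25; P(data | r = 9) = (1/10)(1/10) = 1/100.
The prior-weighted likelihoods are 1/5 · 81/100 = 81/500, 1/5 · 16/25 = 16/125, 1/5 · 49/100 = 49/500, 1/5 · 9/25 = 9/125, 1/5 · 1/100 = 1/500; summing to 231/500.
Therefore the posterior P(r = 9 | data) = (1/500) / (231/500) = 1/231.

0.004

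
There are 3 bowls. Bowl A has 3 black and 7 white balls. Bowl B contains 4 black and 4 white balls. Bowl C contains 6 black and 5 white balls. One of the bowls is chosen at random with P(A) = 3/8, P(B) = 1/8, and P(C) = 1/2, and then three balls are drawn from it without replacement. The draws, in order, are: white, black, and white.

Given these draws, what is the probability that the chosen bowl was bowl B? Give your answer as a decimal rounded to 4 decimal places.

For each hypothesis, P(data | H) works out to: P(data | bowl A) = (7/10)(3/9)(6/8) = 0.175; P(data | bowl B) = (4/8)(4/7)(3/6) = 0.14286; P(data | bowl C) = (5/11)(6/10)(4/9) = 0.12121.
Multiplying each by its prior: 3/8 · 0.175 = 0.065625, 1/8 · 0.14286 = 0.017857, 1/2 · 0.12121 = 0.060606; summing to 0.14409.
So P(bowl B | data) = (0.017857) / (0.14409) = 0.12393.

0.1239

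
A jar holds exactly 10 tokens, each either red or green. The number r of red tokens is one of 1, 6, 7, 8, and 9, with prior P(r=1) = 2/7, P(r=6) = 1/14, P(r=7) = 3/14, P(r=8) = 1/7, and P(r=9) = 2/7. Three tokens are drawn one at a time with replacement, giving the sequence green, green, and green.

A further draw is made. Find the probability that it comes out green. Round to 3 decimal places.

0.869

Under each hypothesis, the probability of the observed sequence is: P(data | r = 1) = (9/10)(9/10)(9/10) = 0.729; P(data | r = 6) = (4/10)(4/10)(4/10) = 0.064; P(data | r = 7) = (3/10)(3/10)(3/10) = 0.027; P(data | r = 8) = (2/10)(2/10)(2/10) = 0.008; P(data | r = 9) = (1/10)(1/10)(1/10) = 0.001.
The prior-weighted likelihoods are 2/7 · 0.729 = 0.20829, 1/14 · 0.064 = 0.0045714, 3/14 · 0.027 = 0.0057857, 1/7 · 0.008 = 0.0011429, 2/7 · 0.001 = 0.00028571; with total 0.22007.
Normalising, the posterior is P(r = 1 | data) = 0.94645, P(r = 6 | data) = 0.020772, P(r = 7 | data) = 0.02629, P(r = 8 | data) = 0.0051931, P(r = 9 | data) = 0.0012983.
Averaging over the posterior, P(green next | data) = (9/10)(0.94645) + (2/5)(0.020772) + (3/10)(0.02629) + (1/5)(0.0051931) + (1/10)(0.0012983) = 0.86917.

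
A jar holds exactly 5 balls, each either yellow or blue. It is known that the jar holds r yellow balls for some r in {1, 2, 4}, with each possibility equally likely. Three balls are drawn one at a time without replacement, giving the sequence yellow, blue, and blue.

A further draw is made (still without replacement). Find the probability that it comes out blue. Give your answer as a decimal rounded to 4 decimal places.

Compute the likelihood of the observed sequence for each case: P(data | r = 1) = (1/5)(4/4)(3/3) = 1/5; P(data | r = 2) = (2/5)(3/4)(2/3) = 1/5; P(data | r = 4) = (4/5)(1/4)(0/3) = 0.
Weighting by the prior gives 1/3 · 1/5 = 1/15, 1/3 · 1/5 = 1/15, 1/3 · 0 = 0; with total 2/15.
The posterior is then P(r = 1 | data) = 1/2, P(r = 2 | data) = 1/2, P(r = 4 | data) = 0.
So P(blue next | data) = Σ P(blue next | H) P(H | data) = (1)(1/2) + (1/2)(1/2) = 3/4.

0.7500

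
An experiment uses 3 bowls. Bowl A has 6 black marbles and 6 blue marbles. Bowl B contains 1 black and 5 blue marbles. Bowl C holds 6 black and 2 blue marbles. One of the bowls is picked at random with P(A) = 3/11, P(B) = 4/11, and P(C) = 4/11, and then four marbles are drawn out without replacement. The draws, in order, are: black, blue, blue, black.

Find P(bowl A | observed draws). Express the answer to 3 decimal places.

For each hypothesis, P(data | H) works out to: P(data | bowl A) = (6/12)(6/11)(5/10)(5/9) = 0.075758; P(data | bowl B) = (1/6)(5/5)(4/4)(0/3) = 0; P(data | bowl C) = (6/8)(2/7)(1/6)(5/5) = 0.035714.
Multiplying each by its prior: 3/11 · 0.075758 = 0.020661, 4/11 · 0 = 0, 4/11 · 0.035714 = 0.012987; these sum to 0.033648.
Hence P(bowl A | data) = (0.020661) / (0.033648) = 0.61404.

0.614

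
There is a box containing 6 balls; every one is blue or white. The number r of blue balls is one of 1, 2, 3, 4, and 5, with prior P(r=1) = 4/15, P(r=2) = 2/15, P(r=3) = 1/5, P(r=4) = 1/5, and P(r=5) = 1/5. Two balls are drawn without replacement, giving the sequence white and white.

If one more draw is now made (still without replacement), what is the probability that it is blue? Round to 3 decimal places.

0.402

The likelihood of the observed sequence under each hypothesis: P(data | r = 1) = (5/6)(4/5) = 2/3; P(data | r = 2) = (4/6)(3/5) = 2/5; P(data | r = 3) = (3/6)(2/5) = 1/5; P(data | r = 4) = (2/6)(1/5) = 1/15; P(data | r = 5) = (1/6)(0/5) = 0.
Weighting by the prior gives 4/15 · 2/3 = 8/45, 2/15 · 2/5 = 4/75, 1/5 · 1/5 = 1/25, 1/5 · 1/15 = 1/75, 1/5 · 0 = 0; summing to 64/225.
Normalising, the posterior is P(r = 1 | data) = 5/8, P(r = 2 | data) = 3/16, P(r = 3 | data) = 9/64, P(r = 4 | data) = 3/64, P(r = 5 | data) = 0.
So P(blue next | data) = Σ P(blue next | H) P(H | data) = (1/4)(5/8) + (1/2)(3/16) + (3/4)(9/64) + (1)(3/64) = 103/256.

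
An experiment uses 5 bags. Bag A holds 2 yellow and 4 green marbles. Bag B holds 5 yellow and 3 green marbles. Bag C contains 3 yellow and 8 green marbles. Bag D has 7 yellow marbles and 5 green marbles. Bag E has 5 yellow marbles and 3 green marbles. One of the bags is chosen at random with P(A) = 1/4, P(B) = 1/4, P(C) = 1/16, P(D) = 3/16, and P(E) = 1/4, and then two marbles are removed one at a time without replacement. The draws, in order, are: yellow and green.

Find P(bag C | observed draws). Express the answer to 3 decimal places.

Compute the likelihood of the observed sequence for each case: P(data | bag A) = (2/6)(4/5) = 0.26667; P(data | bag B) = (5/8)(3/7) = 0.26786; P(data | bag C) = (3/11)(8/10) = 0.21818; P(data | bag D) = (7/12)(5/11) = 0.26515; P(data | bag E) = (5/8)(3/7) = 0.26786.
Multiplying each by its prior: 1/4 · 0.26667 = 0.066667, 1/4 · 0.26786 = 0.066964, 1/16 · 0.21818 = 0.013636, 3/16 · 0.26515 = 0.049716, 1/4 · 0.26786 = 0.066964; with total 0.26395.
Therefore the posterior P(bag C | data) = (0.013636) / (0.26395) = 0.051663.

0.052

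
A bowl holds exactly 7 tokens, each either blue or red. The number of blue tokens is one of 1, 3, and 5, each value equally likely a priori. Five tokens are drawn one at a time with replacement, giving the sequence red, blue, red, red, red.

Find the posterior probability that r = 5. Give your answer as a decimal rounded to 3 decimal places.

Compute the likelihood of the observed sequence for each case: P(data | r = 1) = (6/7)(1/7)(6/7)(6/7)(6/7) = 0.077111; P(data | r = 3) = (4/7)(3/7)(4/7)(4/7)(4/7) = 0.045695; P(data | r = 5) = (2/7)(5/7)(2/7)(2/7)(2/7) = 0.0047599.
Multiplying each by its prior: 1/3 · 0.077111 = 0.025704, 1/3 · 0.045695 = 0.015232, 1/3 · 0.0047599 = 0.0015866; summing to 0.042522.
Therefore the posterior P(r = 5 | data) = (0.0015866) / (0.042522) = 0.037313.

0.037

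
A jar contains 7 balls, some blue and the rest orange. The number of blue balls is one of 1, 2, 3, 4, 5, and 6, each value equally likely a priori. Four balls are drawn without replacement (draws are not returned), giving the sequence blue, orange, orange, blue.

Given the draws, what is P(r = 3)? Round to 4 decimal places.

0.3214

For each hypothesis, P(data | H) works out to: P(data | r = 1) = (1/7)(6/6)(5/5)(0/4) = 0; P(data | r = 2) = (2/7)(5/6)(4/5)(1/4) = 1/21; P(data | r = 3) = (3/7)(4/6)(3/5)(2/4) = 3/35; P(data | r = 4) = (4/7)(3/6)(2/5)(3/4) = 3/35; P(data | r = 5) = (5/7)(2/6)(1/5)(4/4) = 1/21; P(data | r = 6) = (6/7)(1/6)(0/5) = 0.
The prior-weighted likelihoods are 1/6 · 0 = 0, 1/6 · 1/21 = 1/126, 1/6 · 3/35 = 1/70, 1/6 · 3/35 = 1/70, 1/6 · 1/21 = 1/126, 1/6 · 0 = 0; with total 2/45.
Hence P(r = 3 | data) = (1/70) / (2/45) = 9/28.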